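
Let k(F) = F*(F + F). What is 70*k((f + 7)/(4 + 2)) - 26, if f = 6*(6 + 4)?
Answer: 156881/9 ≈ 17431.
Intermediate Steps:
f = 60 (f = 6*10 = 60)
k(F) = 2*F**2 (k(F) = F*(2*F) = 2*F**2)
70*k((f + 7)/(4 + 2)) - 26 = 70*(2*((60 + 7)/(4 + 2))**2) - 26 = 70*(2*(67/6)**2) - 26 = 70*(2*(4489/36)) - 26 = 70*(4489/18) - 26 = 157115/9 - 26 = 156881/9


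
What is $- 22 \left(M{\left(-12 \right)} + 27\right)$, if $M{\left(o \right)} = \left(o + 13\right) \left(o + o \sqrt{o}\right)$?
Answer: $-330 + 528 i \sqrt{3} \approx -330.0 + 914.52 i$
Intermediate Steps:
$M{\left(o \right)} = \left(13 + o\right) \left(o + o^{\frac{3}{2}}\right)$
$- 22 \left(M{\left(-12 \right)} + 27\right) = - 22 \left(\left(\left(-12\right)^{2} + \left(-12\right)^{\frac{5}{2}} + 13 \left(-12\right) + 13 \left(-12\right)^{\frac{3}{2}}\right) + 27\right) = - 22 \left(\left(144 + 288 i \sqrt{3} - 156 + 13 \left(- 24 i \sqrt{3}\right)\right) + 27\right) = - 22 \left(\left(144 + 288 i \sqrt{3} - 156 - 312 i \sqrt{3}\right) + 27\right) = - 22 \left(\left(-12 - 24 i \sqrt{3}\right) + 27\right) = - 22 \left(15 - 24 i \sqrt{3}\right) = -330 + 528 i \sqrt{3}$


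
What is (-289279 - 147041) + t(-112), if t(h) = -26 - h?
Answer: -436234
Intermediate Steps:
(-289279 - 147041) + t(-112) = (-289279 - 147041) + (-26 - 1*(-112)) = -436320 + (-26 + 112) = -436320 + 86 = -436234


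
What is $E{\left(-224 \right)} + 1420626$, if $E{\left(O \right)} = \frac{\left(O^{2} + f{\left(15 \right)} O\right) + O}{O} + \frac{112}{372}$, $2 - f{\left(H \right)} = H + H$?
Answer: $\frac{132094903}{93} \approx 1.4204 \cdot 10^{6}$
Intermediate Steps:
$f{\left(H \right)} = 2 - 2 H$ ($f{\left(H \right)} = 2 - \left(H + H\right) = 2 - 2 H$)
$E{\left(O \right)} = \frac{28}{93} + \frac{O^{2} - 27 O}{O}$ ($E{\left(O \right)} = \frac{\left(O^{2} + \left(2 - 30\right) O\right) + O}{O} + \frac{112}{372} = \frac{\left(O^{2} + \left(2 - 30\right) O\right) + O}{O} + 112 \cdot \frac{1}{372} = \frac{\left(O^{2} - 28 O\right) + O}{O} + \frac{28}{93} = \frac{O^{2} - 27 O}{O} + \frac{28}{93} = \frac{28}{93} + \frac{O^{2} - 27 O}{O}$)
$E{\left(-224 \right)} + 1420626 = \left(- \frac{2483}{93} - 224\right) + 1420626 = - \frac{23315}{93} + 1420626 = \frac{132094903}{93}$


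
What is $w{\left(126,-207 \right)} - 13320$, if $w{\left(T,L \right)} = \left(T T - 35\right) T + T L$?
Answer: $1956564$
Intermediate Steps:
$w{\left(T,L \right)} = L T + T \left(-35 + T^{2}\right)$ ($w{\left(T,L \right)} = \left(T^{2} - 35\right) T + L T = \left(-35 + T^{2}\right) T + L T = T \left(-35 + T^{2}\right) + L T = L T + T \left(-35 + T^{2}\right)$)
$w{\left(126,-207 \right)} - 13320 = 126 \left(-35 - 207 + 126^{2}\right) - 13320 = 126 \left(-35 - 207 + 15876\right) - 13320 = 126 \cdot 15634 - 13320 = 1969884 - 13320 = 1956564$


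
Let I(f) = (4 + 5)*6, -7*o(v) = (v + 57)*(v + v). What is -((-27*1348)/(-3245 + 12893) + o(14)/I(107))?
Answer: 65353/7236 ≈ 9.0316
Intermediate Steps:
o(v) = -2*v*(57 + v)/7 (o(v) = -(v + 57)*(v + v)/7 = -(57 + v)*2*v/7 = -2*v*(57 + v)/7)
I(f) = 54 (I(f) = 9*6 = 54)
-((-27*1348)/(-3245 + 12893) + o(14)/I(107)) = -((-27*1348)/(-3245 + 12893) - 2/7*14*(57 + 14)/54) = -(-36396/9648 - 2/7*14*71*(1/54)) = -(-36396*1/9648 - 284*1/54) = -(-1011/268 - 142/27) = -1*(-65353/7236) = 65353/7236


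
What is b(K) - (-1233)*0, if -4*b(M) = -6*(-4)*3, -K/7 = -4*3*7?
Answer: -18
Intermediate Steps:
K = 588 (K = -7*(-4*3)*7 = -(-84)*7 = -7*(-84) = 588)
b(M) = -18 (b(M) = -(-6*(-4))*3/4 = -6*3 = -¼*72 = -18)
b(K) - (-1233)*0 = -18 - (-1233)*0 = -18 - 1*0 = -18 + 0 = -18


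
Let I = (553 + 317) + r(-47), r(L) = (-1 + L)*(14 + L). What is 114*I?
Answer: 279756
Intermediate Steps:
I = 2454 (I = (553 + 317) + (-14 + (-47)² + 13*(-47)) = 870 + (-14 + 2209 - 611) = 870 + 1584 = 2454)
114*I = 114*2454 = 279756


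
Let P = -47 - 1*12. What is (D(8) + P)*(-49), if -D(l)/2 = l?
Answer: 3675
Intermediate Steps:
P = -59 (P = -47 - 12 = -59)
D(l) = -2*l
(D(8) + P)*(-49) = (-2*8 - 59)*(-49) = (-16 - 59)*(-49) = -75*(-49) = 3675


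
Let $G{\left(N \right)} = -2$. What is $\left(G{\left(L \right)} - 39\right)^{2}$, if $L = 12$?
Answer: $1681$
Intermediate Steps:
$\left(G{\left(L \right)} - 39\right)^{2} = \left(-2 - 39\right)^{2} = \left(-41\right)^{2} = 1681$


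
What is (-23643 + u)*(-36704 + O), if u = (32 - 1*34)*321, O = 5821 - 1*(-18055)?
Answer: 311527980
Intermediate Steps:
O = 23876 (O = 5821 + 18055 = 23876)
u = -642 (u = (32 - 34)*321 = -2*321 = -642)
(-23643 + u)*(-36704 + O) = (-23643 - 642)*(-36704 + 23876) = -24285*(-12828) = 311527980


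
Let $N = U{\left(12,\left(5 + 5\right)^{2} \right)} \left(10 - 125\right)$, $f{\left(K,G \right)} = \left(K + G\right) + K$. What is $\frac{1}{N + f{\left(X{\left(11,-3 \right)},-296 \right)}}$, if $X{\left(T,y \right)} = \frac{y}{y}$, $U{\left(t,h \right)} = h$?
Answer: $- \frac{1}{11794} \approx -8.4789 \cdot 10^{-5}$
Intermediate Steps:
$X{\left(T,y \right)} = 1$
$f{\left(K,G \right)} = G + 2 K$ ($f{\left(K,G \right)} = \left(G + K\right) + K = G + 2 K$)
$N = -11500$ ($N = \left(5 + 5\right)^{2} \left(10 - 125\right) = 10^{2} \left(-115\right) = 100 \left(-115\right) = -11500$)
$\frac{1}{N + f{\left(X{\left(11,-3 \right)},-296 \right)}} = \frac{1}{-11500 + \left(-296 + 2 \cdot 1\right)} = \frac{1}{-11500 + \left(-296 + 2\right)} = \frac{1}{-11500 - 294} = \frac{1}{-11794} = - \frac{1}{11794}$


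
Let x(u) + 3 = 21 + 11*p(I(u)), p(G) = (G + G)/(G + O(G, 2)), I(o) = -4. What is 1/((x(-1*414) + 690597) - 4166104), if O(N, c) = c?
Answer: -1/3475445 ≈ -2.8773e-7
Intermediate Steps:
p(G) = 2*G/(2 + G) (p(G) = (G + G)/(G + 2) = (2*G)/(2 + G) = 2*G/(2 + G))
x(u) = 62 (x(u) = -3 + (21 + 11*(2*(-4)/(2 - 4))) = -3 + (21 + 11*(2*(-4)/(-2))) = -3 + (21 + 11*(2*(-4)*(-½))) = -3 + (21 + 11*4) = -3 + (21 + 44) = -3 + 65 = 62)
1/((x(-1*414) + 690597) - 4166104) = 1/((62 + 690597) - 4166104) = 1/(690659 - 4166104) = 1/(-3475445) = -1/3475445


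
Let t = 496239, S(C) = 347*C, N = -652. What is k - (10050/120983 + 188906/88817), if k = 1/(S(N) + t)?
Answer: -6411567390485649/2901189993234445 ≈ -2.2100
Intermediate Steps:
k = 1/269995 (k = 1/(347*(-652) + 496239) = 1/(-226244 + 496239) = 1/269995 ≈ 3.7038e-6)
k - (10050/120983 + 188906/88817) = 1/269995 - (10050/120983 + 188906/88817) = 1/269995 - 1*23747025448/10745347111 = 1/269995 - 23747025448/10745347111 = -6411567390485649/2901189993234445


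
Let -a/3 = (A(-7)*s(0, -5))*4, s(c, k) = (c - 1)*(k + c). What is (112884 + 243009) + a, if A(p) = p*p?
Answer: 352953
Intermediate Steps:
s(c, k) = (-1 + c)*(c + k)
A(p) = p²
a = -2940 (a = -3*(-7)²*(0² - 1*0 - 1*(-5) + 0*(-5))*4 = -3*49*(0 + 0 + 5 + 0)*4 = -3*49*5*4 = -735*4 = -3*980 = -2940)
(112884 + 243009) + a = (112884 + 243009) - 2940 = 355893 - 2940 = 352953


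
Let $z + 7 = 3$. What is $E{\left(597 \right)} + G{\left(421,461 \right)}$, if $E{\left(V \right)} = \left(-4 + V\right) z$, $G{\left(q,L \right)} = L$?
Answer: $-1911$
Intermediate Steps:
$z = -4$ ($z = -7 + 3 = -4$)
$E{\left(V \right)} = 16 - 4 V$ ($E{\left(V \right)} = \left(-4 + V\right) \left(-4\right) = 16 - 4 V$)
$E{\left(597 \right)} + G{\left(421,461 \right)} = \left(16 - 2388\right) + 461 = -2372 + 461 = -1911$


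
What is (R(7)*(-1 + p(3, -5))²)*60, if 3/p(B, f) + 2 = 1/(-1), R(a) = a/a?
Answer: 240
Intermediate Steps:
R(a) = 1
p(B, f) = -1 (p(B, f) = 3/(-2 + 1/(-1)) = 3/(-2 - 1) = 3/(-3) = 3*(-⅓) = -1)
(R(7)*(-1 + p(3, -5))²)*60 = (1*(-1 - 1)²)*60 = (1*(-2)²)*60 = (1*4)*60 = 4*60 = 240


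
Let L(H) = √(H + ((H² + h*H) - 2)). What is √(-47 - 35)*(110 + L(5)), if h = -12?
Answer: -8*√41 + 110*I*√82 ≈ -51.225 + 996.09*I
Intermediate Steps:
L(H) = √(-2 + H² - 11*H) (L(H) = √(H + ((H² - 12*H) - 2)) = √(H + (-2 + H² - 12*H)) = √(-2 + H² - 11*H))
√(-47 - 35)*(110 + L(5)) = √(-47 - 35)*(110 + √(-2 + 5² - 11*5)) = √(-82)*(110 + √(-2 + 25 - 55)) = (I*√82)*(110 + √(-32)) = (I*√82)*(110 + 4*I*√2) = I*√82*(110 + 4*I*√2)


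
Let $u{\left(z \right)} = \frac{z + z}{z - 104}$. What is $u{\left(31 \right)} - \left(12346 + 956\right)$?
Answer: $- \frac{971108}{73} \approx -13303.0$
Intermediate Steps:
$u{\left(z \right)} = \frac{2 z}{-104 + z}$
$u{\left(31 \right)} - \left(12346 + 956\right) = 2 \cdot 31 \frac{1}{-104 + 31} - \left(12346 + 956\right) = 2 \cdot 31 \frac{1}{-73} - 13302 = 2 \cdot 31 \left(- \frac{1}{73}\right) - 13302 = - \frac{62}{73} - 13302 = - \frac{971108}{73}$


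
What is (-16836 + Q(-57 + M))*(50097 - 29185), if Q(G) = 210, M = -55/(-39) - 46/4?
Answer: -347682912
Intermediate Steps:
M = -787/78 (M = -55*(-1/39) - 46*1/4 = 55/39 - 23/2 = -787/78 ≈ -10.090)
(-16836 + Q(-57 + M))*(50097 - 29185) = (-16836 + 210)*(50097 - 29185) = -16626*20912 = -347682912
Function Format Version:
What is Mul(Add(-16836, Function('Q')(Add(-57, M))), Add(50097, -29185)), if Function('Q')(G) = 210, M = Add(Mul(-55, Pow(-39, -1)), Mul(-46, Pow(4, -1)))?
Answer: -347682912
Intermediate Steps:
M = Rational(-787, 78) (M = Add(Mul(-55, Rational(-1, 39)), Mul(-46, Rational(1, 4))) = Add(Rational(55, 39), Rational(-23, 2)) = Rational(-787, 78) ≈ -10.090)
Mul(Add(-16836, Function('Q')(Add(-57, M))), Add(50097, -29185)) = Mul(Add(-16836, 210), Add(50097, -29185)) = Mul(-16626, 20912) = -347682912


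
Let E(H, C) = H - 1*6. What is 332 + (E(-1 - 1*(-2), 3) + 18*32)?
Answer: 903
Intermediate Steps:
E(H, C) = -6 + H (E(H, C) = H - 6 = -6 + H)
332 + (E(-1 - 1*(-2), 3) + 18*32) = 332 + ((-6 + (-1 - 1*(-2))) + 18*32) = 332 + ((-6 + (-1 + 2)) + 576) = 332 + ((-6 + 1) + 576) = 332 + (-5 + 576) = 332 + 571 = 903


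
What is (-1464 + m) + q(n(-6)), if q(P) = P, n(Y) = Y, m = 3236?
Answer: 1766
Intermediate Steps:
(-1464 + m) + q(n(-6)) = (-1464 + 3236) - 6 = 1772 - 6 = 1766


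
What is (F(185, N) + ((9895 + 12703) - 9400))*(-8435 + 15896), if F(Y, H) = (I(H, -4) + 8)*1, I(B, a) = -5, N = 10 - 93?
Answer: 98492661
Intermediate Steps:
N = -83
F(Y, H) = 3 (F(Y, H) = (-5 + 8)*1 = 3*1 = 3)
(F(185, N) + ((9895 + 12703) - 9400))*(-8435 + 15896) = (3 + ((9895 + 12703) - 9400))*(-8435 + 15896) = (3 + (22598 - 9400))*7461 = (3 + 13198)*7461 = 13201*7461 = 98492661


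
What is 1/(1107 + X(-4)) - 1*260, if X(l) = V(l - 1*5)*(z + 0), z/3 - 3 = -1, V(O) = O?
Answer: -273779/1053 ≈ -260.00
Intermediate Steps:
z = 6 (z = 9 + 3*(-1) = 9 - 3 = 6)
X(l) = -30 + 6*l (X(l) = (l - 1*5)*(6 + 0) = (l - 5)*6 = (-5 + l)*6 = -30 + 6*l)
1/(1107 + X(-4)) - 1*260 = 1/(1107 + (-30 + 6*(-4))) - 1*260 = 1/(1107 + (-30 - 24)) - 260 = 1/(1107 - 54) - 260 = 1/1053 - 260 = -273779/1053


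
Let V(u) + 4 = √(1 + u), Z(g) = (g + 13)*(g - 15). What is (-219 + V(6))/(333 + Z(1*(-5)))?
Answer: -223/173 + √7/173 ≈ -1.2737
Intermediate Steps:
Z(g) = (-15 + g)*(13 + g) (Z(g) = (13 + g)*(-15 + g) = (-15 + g)*(13 + g))
V(u) = -4 + √(1 + u)
(-219 + V(6))/(333 + Z(1*(-5))) = (-219 + (-4 + √(1 + 6)))/(333 + (-195 + (1*(-5))² - 2*(-5))) = (-219 + (-4 + √7))/(333 + (-195 + (-5)² - 2*(-5))) = (-223 + √7)/(333 + (-195 + 25 + 10)) = (-223 + √7)/(333 - 160) = (-223 + √7)/173 = (-223 + √7)*(1/173) = -223/173 + √7/173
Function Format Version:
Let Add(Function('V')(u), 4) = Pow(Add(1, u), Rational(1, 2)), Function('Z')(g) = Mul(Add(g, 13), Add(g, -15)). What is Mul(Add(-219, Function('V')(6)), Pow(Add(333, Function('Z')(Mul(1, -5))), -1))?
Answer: Add(Rational(-223, 173), Mul(Rational(1, 173), Pow(7, Rational(1, 2)))) ≈ -1.2737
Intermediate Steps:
Function('Z')(g) = Mul(Add(-15, g), Add(13, g)) (Function('Z')(g) = Mul(Add(13, g), Add(-15, g)) = Mul(Add(-15, g), Add(13, g)))
Function('V')(u) = Add(-4, Pow(Add(1, u), Rational(1, 2)))
Mul(Add(-219, Function('V')(6)), Pow(Add(333, Function('Z')(Mul(1, -5))), -1)) = Mul(Add(-219, Add(-4, Pow(Add(1, 6), Rational(1, 2)))), Pow(Add(333, Add(-195, Pow(Mul(1, -5), 2), Mul(-2, Mul(1, -5)))), -1)) = Mul(Add(-219, Add(-4, Pow(7, Rational(1, 2)))), Pow(Add(333, Add(-195, Pow(-5, 2), Mul(-2, -5))), -1)) = Mul(Add(-223, Pow(7, Rational(1, 2))), Pow(Add(333, Add(-195, 25, 10)), -1)) = Mul(Add(-223, Pow(7, Rational(1, 2))), Pow(Add(333, -160), -1)) = Mul(Add(-223, Pow(7, Rational(1, 2))), Pow(173, -1)) = Mul(Add(-223, Pow(7, Rational(1, 2))), Rational(1, 173)) = Add(Rational(-223, 173), Mul(Rational(1, 173), Pow(7, Rational(1, 2))))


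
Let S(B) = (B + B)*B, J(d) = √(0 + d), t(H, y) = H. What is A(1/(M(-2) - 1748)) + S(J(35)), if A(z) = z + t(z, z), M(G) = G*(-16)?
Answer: 60059/858 ≈ 69.999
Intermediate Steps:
M(G) = -16*G
J(d) = √d
A(z) = 2*z (A(z) = z + z = 2*z)
S(B) = 2*B² (S(B) = (2*B)*B = 2*B²)
A(1/(M(-2) - 1748)) + S(J(35)) = 2/(-16*(-2) - 1748) + 2*(√35)² = 2/(32 - 1748) + 2*35 = 2/(-1716) + 70 = 2*(-1/1716) + 70 = -1/858 + 70 = 60059/858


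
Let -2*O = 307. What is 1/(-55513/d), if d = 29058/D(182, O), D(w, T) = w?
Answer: -14529/5051683 ≈ -0.0028761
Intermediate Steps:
O = -307/2 (O = -½*307 = -307/2 ≈ -153.50)
d = 14529/91 (d = 29058/182 = 29058*(1/182) = 14529/91 ≈ 159.66)
1/(-55513/d) = 1/(-55513/14529/91) = 1/(-55513*91/14529) = 1/(-5051683/14529) = -14529/5051683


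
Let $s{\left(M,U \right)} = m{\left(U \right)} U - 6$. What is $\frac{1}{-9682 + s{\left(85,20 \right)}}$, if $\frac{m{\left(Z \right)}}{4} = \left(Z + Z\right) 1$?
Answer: $- \frac{1}{6488} \approx -0.00015413$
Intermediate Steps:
$m{\left(Z \right)} = 8 Z$ ($m{\left(Z \right)} = 4 \left(Z + Z\right) 1 = 4 \cdot 2 Z 1 = 4 \cdot 2 Z = 8 Z$)
$s{\left(M,U \right)} = -6 + 8 U^{2}$ ($s{\left(M,U \right)} = 8 U U - 6 = 8 U^{2} - 6 = -6 + 8 U^{2}$)
$\frac{1}{-9682 + s{\left(85,20 \right)}} = \frac{1}{-9682 - \left(6 - 8 \cdot 20^{2}\right)} = \frac{1}{-9682 + \left(-6 + 8 \cdot 400\right)} = \frac{1}{-9682 + \left(-6 + 3200\right)} = \frac{1}{-9682 + 3194} = \frac{1}{-6488} = - \frac{1}{6488}$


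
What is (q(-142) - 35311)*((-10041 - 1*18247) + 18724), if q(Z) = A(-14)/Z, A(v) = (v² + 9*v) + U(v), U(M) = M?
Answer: 23977990476/71 ≈ 3.3772e+8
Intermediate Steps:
A(v) = v² + 10*v (A(v) = (v² + 9*v) + v = v² + 10*v)
q(Z) = 56/Z (q(Z) = (-14*(10 - 14))/Z = (-14*(-4))/Z = 56/Z)
(q(-142) - 35311)*((-10041 - 1*18247) + 18724) = (56/(-142) - 35311)*((-10041 - 1*18247) + 18724) = (56*(-1/142) - 35311)*((-10041 - 18247) + 18724) = (-28/71 - 35311)*(-28288 + 18724) = -2507109/71*(-9564) = 23977990476/71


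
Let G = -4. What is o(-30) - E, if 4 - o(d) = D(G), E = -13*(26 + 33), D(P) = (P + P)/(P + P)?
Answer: 770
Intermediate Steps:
D(P) = 1 (D(P) = (2*P)/((2*P)) = (2*P)*(1/(2*P)) = 1)
E = -767 (E = -13*59 = -767)
o(d) = 3 (o(d) = 4 - 1*1 = 4 - 1 = 3)
o(-30) - E = 3 - 1*(-767) = 3 + 767 = 770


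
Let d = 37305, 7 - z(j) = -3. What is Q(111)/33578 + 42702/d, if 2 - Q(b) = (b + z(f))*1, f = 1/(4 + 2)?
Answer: 476469487/417542430 ≈ 1.1411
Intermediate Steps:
f = 1/6 ≈ 0.16667
z(j) = 10 (z(j) = 7 - 1*(-3) = 7 + 3 = 10)
Q(b) = -8 - b (Q(b) = 2 - (b + 10) = 2 - (10 + b) = 2 + (-10 - b) = -8 - b)
Q(111)/33578 + 42702/d = (-8 - 1*111)/33578 + 42702/37305 = (-8 - 111)*(1/33578) + 42702*(1/37305) = -119*1/33578 + 14234/12435 = -119/33578 + 14234/12435 = 476469487/417542430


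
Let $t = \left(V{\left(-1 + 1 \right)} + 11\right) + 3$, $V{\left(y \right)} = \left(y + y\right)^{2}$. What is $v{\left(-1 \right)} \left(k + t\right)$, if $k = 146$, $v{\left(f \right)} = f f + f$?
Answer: $0$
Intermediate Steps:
$V{\left(y \right)} = 4 y^{2}$ ($V{\left(y \right)} = \left(2 y\right)^{2} = 4 y^{2}$)
$v{\left(f \right)} = f + f^{2}$ ($v{\left(f \right)} = f^{2} + f = f + f^{2}$)
$t = 14$ ($t = \left(4 \left(-1 + 1\right)^{2} + 11\right) + 3 = \left(4 \cdot 0^{2} + 11\right) + 3 = \left(4 \cdot 0 + 11\right) + 3 = \left(0 + 11\right) + 3 = 11 + 3 = 14$)
$v{\left(-1 \right)} \left(k + t\right) = - (1 - 1) \left(146 + 14\right) = \left(-1\right) 0 \cdot 160 = 0 \cdot 160 = 0$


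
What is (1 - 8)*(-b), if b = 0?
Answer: 0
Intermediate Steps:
(1 - 8)*(-b) = (1 - 8)*(-1*0) = -7*0 = 0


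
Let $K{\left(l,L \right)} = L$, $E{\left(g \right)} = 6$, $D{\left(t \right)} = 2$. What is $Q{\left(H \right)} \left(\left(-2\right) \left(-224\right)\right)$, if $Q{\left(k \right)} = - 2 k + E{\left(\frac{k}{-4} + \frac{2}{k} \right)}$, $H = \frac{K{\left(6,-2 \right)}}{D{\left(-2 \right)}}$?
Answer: $3584$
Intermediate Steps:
$H = -1$ ($H = - \frac{2}{2} = \left(-2\right) \frac{1}{2} = -1$)
$Q{\left(k \right)} = 6 - 2 k$ ($Q{\left(k \right)} = - 2 k + 6 = 6 - 2 k$)
$Q{\left(H \right)} \left(\left(-2\right) \left(-224\right)\right) = \left(6 - -2\right) \left(\left(-2\right) \left(-224\right)\right) = \left(6 + 2\right) 448 = 8 \cdot 448 = 3584$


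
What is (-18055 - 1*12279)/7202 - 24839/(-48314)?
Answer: -643333199/173978714 ≈ -3.6978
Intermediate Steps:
(-18055 - 1*12279)/7202 - 24839/(-48314) = (-18055 - 12279)*(1/7202) - 24839*(-1/48314) = -30334*1/7202 + 24839/48314 = -15167/3601 + 24839/48314 = -643333199/173978714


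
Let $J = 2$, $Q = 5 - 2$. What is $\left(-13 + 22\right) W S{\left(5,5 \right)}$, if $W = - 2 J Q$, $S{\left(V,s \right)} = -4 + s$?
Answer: $-108$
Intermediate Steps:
$Q = 3$ ($Q = 5 - 2 = 3$)
$W = -12$ ($W = \left(-2\right) 2 \cdot 3 = \left(-4\right) 3 = -12$)
$\left(-13 + 22\right) W S{\left(5,5 \right)} = \left(-13 + 22\right) \left(-12\right) \left(-4 + 5\right) = 9 \left(-12\right) 1 = \left(-108\right) 1 = -108$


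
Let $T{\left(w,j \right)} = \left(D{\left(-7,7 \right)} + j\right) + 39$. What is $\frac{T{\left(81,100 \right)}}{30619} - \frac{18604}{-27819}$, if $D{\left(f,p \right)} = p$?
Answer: $\frac{573697450}{851789961} \approx 0.67352$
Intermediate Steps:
$T{\left(w,j \right)} = 46 + j$ ($T{\left(w,j \right)} = \left(7 + j\right) + 39 = 46 + j$)
$\frac{T{\left(81,100 \right)}}{30619} - \frac{18604}{-27819} = \frac{46 + 100}{30619} - \frac{18604}{-27819} = 146 \cdot \frac{1}{30619} - - \frac{18604}{27819} = \frac{146}{30619} + \frac{18604}{27819} = \frac{573697450}{851789961}$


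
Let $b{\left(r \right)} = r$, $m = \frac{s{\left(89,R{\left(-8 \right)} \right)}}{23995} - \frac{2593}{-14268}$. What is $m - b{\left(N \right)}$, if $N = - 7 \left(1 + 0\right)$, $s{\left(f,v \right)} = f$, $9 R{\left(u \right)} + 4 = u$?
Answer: $\frac{2460013507}{342360660} \approx 7.1854$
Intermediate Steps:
$R{\left(u \right)} = - \frac{4}{9} + \frac{u}{9}$
$N = -7$ ($N = \left(-7\right) 1 = -7$)
$m = \frac{63488887}{342360660}$ ($m = \frac{89}{23995} - \frac{2593}{-14268} = 89 \cdot \frac{1}{23995} - - \frac{2593}{14268} = \frac{89}{23995} + \frac{2593}{14268} = \frac{63488887}{342360660} \approx 0.18544$)
$m - b{\left(N \right)} = \frac{63488887}{342360660} - -7 = \frac{63488887}{342360660} + 7 = \frac{2460013507}{342360660}$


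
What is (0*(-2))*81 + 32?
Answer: 32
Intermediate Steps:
(0*(-2))*81 + 32 = 0*81 + 32 = 0 + 32 = 32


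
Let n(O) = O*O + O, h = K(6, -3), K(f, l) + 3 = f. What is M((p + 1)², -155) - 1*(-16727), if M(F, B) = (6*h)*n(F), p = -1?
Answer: 16727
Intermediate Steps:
K(f, l) = -3 + f
h = 3 (h = -3 + 6 = 3)
n(O) = O + O² (n(O) = O² + O = O + O²)
M(F, B) = 18*F*(1 + F) (M(F, B) = (6*3)*(F*(1 + F)) = 18*(F*(1 + F)) = 18*F*(1 + F))
M((p + 1)², -155) - 1*(-16727) = 18*(-1 + 1)²*(1 + (-1 + 1)²) - 1*(-16727) = 18*0²*(1 + 0²) + 16727 = 18*0*(1 + 0) + 16727 = 18*0*1 + 16727 = 0 + 16727 = 16727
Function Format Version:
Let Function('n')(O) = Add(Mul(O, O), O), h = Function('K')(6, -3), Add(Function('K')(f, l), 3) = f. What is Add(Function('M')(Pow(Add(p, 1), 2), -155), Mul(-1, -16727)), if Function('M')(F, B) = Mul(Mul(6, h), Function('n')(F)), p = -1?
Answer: 16727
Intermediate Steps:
Function('K')(f, l) = Add(-3, f)
h = 3 (h = Add(-3, 6) = 3)
Function('n')(O) = Add(O, Pow(O, 2)) (Function('n')(O) = Add(Pow(O, 2), O) = Add(O, Pow(O, 2)))
Function('M')(F, B) = Mul(18, F, Add(1, F)) (Function('M')(F, B) = Mul(Mul(6, 3), Mul(F, Add(1, F))) = Mul(18, Mul(F, Add(1, F))) = Mul(18, F, Add(1, F)))
Add(Function('M')(Pow(Add(p, 1), 2), -155), Mul(-1, -16727)) = Add(Mul(18, Pow(Add(-1, 1), 2), Add(1, Pow(Add(-1, 1), 2))), Mul(-1, -16727)) = Add(Mul(18, Pow(0, 2), Add(1, Pow(0, 2))), 16727) = Add(Mul(18, 0, Add(1, 0)), 16727) = Add(Mul(18, 0, 1), 16727) = Add(0, 16727) = 16727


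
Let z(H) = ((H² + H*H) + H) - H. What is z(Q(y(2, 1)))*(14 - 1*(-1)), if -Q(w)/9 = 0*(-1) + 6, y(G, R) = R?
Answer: 87480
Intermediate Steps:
Q(w) = -54 (Q(w) = -9*(0*(-1) + 6) = -9*(0 + 6) = -9*6 = -54)
z(H) = 2*H² (z(H) = ((H² + H²) + H) - H = (2*H² + H) - H = (H + 2*H²) - H = 2*H²)
z(Q(y(2, 1)))*(14 - 1*(-1)) = (2*(-54)²)*(14 - 1*(-1)) = (2*2916)*(14 + 1) = 5832*15 = 87480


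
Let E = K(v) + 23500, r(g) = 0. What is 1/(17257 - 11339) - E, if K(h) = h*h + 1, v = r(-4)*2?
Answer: -139078917/5918 ≈ -23501.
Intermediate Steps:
v = 0 (v = 0*2 = 0)
K(h) = 1 + h**2 (K(h) = h**2 + 1 = 1 + h**2)
E = 23501 (E = (1 + 0**2) + 23500 = (1 + 0) + 23500 = 1 + 23500 = 23501)
1/(17257 - 11339) - E = 1/(17257 - 11339) - 1*23501 = 1/5918 - 23501 = -139078917/5918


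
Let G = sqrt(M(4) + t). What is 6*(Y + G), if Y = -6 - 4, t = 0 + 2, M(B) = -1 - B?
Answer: -60 + 6*I*sqrt(3) ≈ -60.0 + 10.392*I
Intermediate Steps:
t = 2
Y = -10
G = I*sqrt(3) (G = sqrt((-1 - 1*4) + 2) = sqrt((-1 - 4) + 2) = sqrt(-5 + 2) = sqrt(-3) = I*sqrt(3) ≈ 1.732*I)
6*(Y + G) = 6*(-10 + I*sqrt(3)) = -60 + 6*I*sqrt(3)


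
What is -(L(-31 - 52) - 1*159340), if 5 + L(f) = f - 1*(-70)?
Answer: 159358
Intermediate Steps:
L(f) = 65 + f (L(f) = -5 + (f - 1*(-70)) = -5 + (f + 70) = -5 + (70 + f) = 65 + f)
-(L(-31 - 52) - 1*159340) = -((65 + (-31 - 52)) - 1*159340) = -((65 - 83) - 159340) = -(-18 - 159340) = -1*(-159358) = 159358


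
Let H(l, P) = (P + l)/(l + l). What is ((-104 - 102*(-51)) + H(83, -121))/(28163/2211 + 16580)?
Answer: 935507265/3044983069 ≈ 0.30723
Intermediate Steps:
H(l, P) = (P + l)/(2*l) (H(l, P) = (P + l)/((2*l)) = (P + l)*(1/(2*l)) = (P + l)/(2*l))
((-104 - 102*(-51)) + H(83, -121))/(28163/2211 + 16580) = ((-104 - 102*(-51)) + (½)*(-121 + 83)/83)/(28163/2211 + 16580) = ((-104 + 5202) + (½)*(1/83)*(-38))/(28163*(1/2211) + 16580) = (5098 - 19/83)/(28163/2211 + 16580) = 423115/(83*(36686543/2211)) = (423115/83)*(2211/36686543) = 935507265/3044983069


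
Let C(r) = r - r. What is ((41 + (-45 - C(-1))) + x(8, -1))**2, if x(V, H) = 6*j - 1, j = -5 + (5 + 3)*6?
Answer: 64009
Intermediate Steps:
j = 43 (j = -5 + 8*6 = -5 + 48 = 43)
C(r) = 0
x(V, H) = 257 (x(V, H) = 6*43 - 1 = 258 - 1 = 257)
((41 + (-45 - C(-1))) + x(8, -1))**2 = ((41 + (-45 - 1*0)) + 257)**2 = ((41 + (-45 + 0)) + 257)**2 = ((41 - 45) + 257)**2 = (-4 + 257)**2 = 253**2 = 64009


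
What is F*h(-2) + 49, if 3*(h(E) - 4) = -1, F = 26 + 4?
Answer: 159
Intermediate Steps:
F = 30
h(E) = 11/3 (h(E) = 4 + (⅓)*(-1) = 4 - ⅓ = 11/3)
F*h(-2) + 49 = 30*(11/3) + 49 = 110 + 49 = 159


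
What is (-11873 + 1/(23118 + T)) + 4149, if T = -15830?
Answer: -56292511/7288 ≈ -7724.0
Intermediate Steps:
(-11873 + 1/(23118 + T)) + 4149 = (-11873 + 1/(23118 - 15830)) + 4149 = (-11873 + 1/7288) + 4149 = -86530423/7288 + 4149 = -56292511/7288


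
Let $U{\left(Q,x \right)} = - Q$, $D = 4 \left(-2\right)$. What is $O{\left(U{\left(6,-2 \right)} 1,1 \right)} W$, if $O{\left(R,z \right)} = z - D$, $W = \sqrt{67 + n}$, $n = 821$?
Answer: $18 \sqrt{222} \approx 268.19$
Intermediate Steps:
$D = -8$
$W = 2 \sqrt{222}$ ($W = \sqrt{67 + 821} = \sqrt{888} = 2 \sqrt{222} \approx 29.799$)
$O{\left(R,z \right)} = 8 + z$ ($O{\left(R,z \right)} = z - -8 = z + 8 = 8 + z$)
$O{\left(U{\left(6,-2 \right)} 1,1 \right)} W = \left(8 + 1\right) 2 \sqrt{222} = 9 \cdot 2 \sqrt{222} = 18 \sqrt{222}$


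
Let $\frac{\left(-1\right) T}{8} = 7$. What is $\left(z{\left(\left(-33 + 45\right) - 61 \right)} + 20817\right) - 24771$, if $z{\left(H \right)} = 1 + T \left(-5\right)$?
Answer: $-3673$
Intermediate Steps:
$T = -56$ ($T = \left(-8\right) 7 = -56$)
$z{\left(H \right)} = 281$ ($z{\left(H \right)} = 1 - -280 = 1 + 280 = 281$)
$\left(z{\left(\left(-33 + 45\right) - 61 \right)} + 20817\right) - 24771 = \left(281 + 20817\right) - 24771 = 21098 - 24771 = -3673$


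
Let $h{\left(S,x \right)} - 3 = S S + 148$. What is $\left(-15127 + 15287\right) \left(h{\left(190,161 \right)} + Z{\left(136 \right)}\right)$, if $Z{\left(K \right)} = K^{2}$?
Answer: $8759520$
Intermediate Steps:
$h{\left(S,x \right)} = 151 + S^{2}$ ($h{\left(S,x \right)} = 3 + \left(S S + 148\right) = 3 + \left(S^{2} + 148\right) = 3 + \left(148 + S^{2}\right) = 151 + S^{2}$)
$\left(-15127 + 15287\right) \left(h{\left(190,161 \right)} + Z{\left(136 \right)}\right) = \left(-15127 + 15287\right) \left(\left(151 + 190^{2}\right) + 136^{2}\right) = 160 \left(\left(151 + 36100\right) + 18496\right) = 160 \left(36251 + 18496\right) = 160 \cdot 54747 = 8759520$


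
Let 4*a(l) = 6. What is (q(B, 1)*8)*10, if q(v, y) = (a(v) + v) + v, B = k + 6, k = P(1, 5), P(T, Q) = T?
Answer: 1240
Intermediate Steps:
k = 1
a(l) = 3/2 (a(l) = (¼)*6 = 3/2)
B = 7 (B = 1 + 6 = 7)
q(v, y) = 3/2 + 2*v (q(v, y) = (3/2 + v) + v = 3/2 + 2*v)
(q(B, 1)*8)*10 = ((3/2 + 2*7)*8)*10 = ((3/2 + 14)*8)*10 = ((31/2)*8)*10 = 124*10 = 1240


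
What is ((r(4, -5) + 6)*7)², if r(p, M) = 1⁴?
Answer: 2401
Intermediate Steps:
r(p, M) = 1
((r(4, -5) + 6)*7)² = ((1 + 6)*7)² = (7*7)² = 49² = 2401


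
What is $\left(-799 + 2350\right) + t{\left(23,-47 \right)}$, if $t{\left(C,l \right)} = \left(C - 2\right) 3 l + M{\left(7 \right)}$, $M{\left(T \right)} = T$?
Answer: $-1403$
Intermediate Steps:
$t{\left(C,l \right)} = 7 + l \left(-6 + 3 C\right)$ ($t{\left(C,l \right)} = \left(C - 2\right) 3 l + 7 = \left(-2 + C\right) 3 l + 7 = \left(-6 + 3 C\right) l + 7 = l \left(-6 + 3 C\right) + 7 = 7 + l \left(-6 + 3 C\right)$)
$\left(-799 + 2350\right) + t{\left(23,-47 \right)} = \left(-799 + 2350\right) + \left(7 - -282 + 3 \cdot 23 \left(-47\right)\right) = 1551 + \left(7 + 282 - 3243\right) = 1551 - 2954 = -1403$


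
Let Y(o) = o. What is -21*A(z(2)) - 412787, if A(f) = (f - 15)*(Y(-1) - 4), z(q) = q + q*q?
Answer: -413732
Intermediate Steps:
z(q) = q + q²
A(f) = 75 - 5*f (A(f) = (f - 15)*(-1 - 4) = (-15 + f)*(-5) = 75 - 5*f)
-21*A(z(2)) - 412787 = -21*(75 - 10*(1 + 2)) - 412787 = -21*(75 - 10*3) - 412787 = -21*(75 - 5*6) - 412787 = -21*(75 - 30) - 412787 = -21*45 - 412787 = -945 - 412787 = -413732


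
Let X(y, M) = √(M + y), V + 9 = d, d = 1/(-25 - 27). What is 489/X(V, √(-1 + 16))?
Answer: -978*I*√13/√(469 - 52*√15) ≈ -215.56*I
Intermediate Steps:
d = -1/52 (d = 1/(-52) = -1/52 ≈ -0.019231)
V = -469/52 (V = -9 - 1/52 = -469/52 ≈ -9.0192)
489/X(V, √(-1 + 16)) = 489/(√(√(-1 + 16) - 469/52)) = 489/(√(√15 - 469/52)) = 489/(√(-469/52 + √15)) = 489/√(-469/52 + √15)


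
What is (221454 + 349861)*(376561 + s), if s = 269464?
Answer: 369083772875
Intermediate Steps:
(221454 + 349861)*(376561 + s) = (221454 + 349861)*(376561 + 269464) = 571315*646025 = 369083772875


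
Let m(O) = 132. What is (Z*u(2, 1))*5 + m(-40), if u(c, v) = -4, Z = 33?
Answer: -528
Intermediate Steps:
(Z*u(2, 1))*5 + m(-40) = (33*(-4))*5 + 132 = -132*5 + 132 = -660 + 132 = -528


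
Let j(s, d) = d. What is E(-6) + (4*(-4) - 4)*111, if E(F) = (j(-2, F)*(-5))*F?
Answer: -2400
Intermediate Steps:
E(F) = -5*F**2 (E(F) = (F*(-5))*F = (-5*F)*F = -5*F**2)
E(-6) + (4*(-4) - 4)*111 = -5*(-6)**2 + (4*(-4) - 4)*111 = -5*36 + (-16 - 4)*111 = -180 - 20*111 = -180 - 2220 = -2400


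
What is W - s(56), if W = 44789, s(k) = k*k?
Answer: 41653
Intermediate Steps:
s(k) = k²
W - s(56) = 44789 - 1*56² = 44789 - 1*3136 = 44789 - 3136 = 41653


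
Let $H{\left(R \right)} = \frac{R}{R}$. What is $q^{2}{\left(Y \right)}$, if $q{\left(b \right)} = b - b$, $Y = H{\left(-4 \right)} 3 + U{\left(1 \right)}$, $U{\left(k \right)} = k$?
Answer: $0$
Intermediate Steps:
$H{\left(R \right)} = 1$
$Y = 4$ ($Y = 1 \cdot 3 + 1 = 3 + 1 = 4$)
$q{\left(b \right)} = 0$
$q^{2}{\left(Y \right)} = 0^{2} = 0$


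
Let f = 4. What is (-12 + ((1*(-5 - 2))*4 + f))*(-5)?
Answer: 180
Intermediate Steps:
(-12 + ((1*(-5 - 2))*4 + f))*(-5) = (-12 + ((1*(-5 - 2))*4 + 4))*(-5) = (-12 + ((1*(-7))*4 + 4))*(-5) = (-12 + (-7*4 + 4))*(-5) = (-12 + (-28 + 4))*(-5) = (-12 - 24)*(-5) = -36*(-5) = 180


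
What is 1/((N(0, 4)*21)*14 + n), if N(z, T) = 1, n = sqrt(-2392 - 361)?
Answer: 294/89189 - I*sqrt(2753)/89189 ≈ 0.0032964 - 0.00058829*I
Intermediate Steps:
n = I*sqrt(2753) (n = sqrt(-2753) = I*sqrt(2753) ≈ 52.469*I)
1/((N(0, 4)*21)*14 + n) = 1/((1*21)*14 + I*sqrt(2753)) = 1/(21*14 + I*sqrt(2753)) = 1/(294 + I*sqrt(2753))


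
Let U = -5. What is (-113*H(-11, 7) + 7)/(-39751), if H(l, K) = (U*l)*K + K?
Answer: 44289/39751 ≈ 1.1142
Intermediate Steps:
H(l, K) = K - 5*K*l (H(l, K) = (-5*l)*K + K = -5*K*l + K = K - 5*K*l)
(-113*H(-11, 7) + 7)/(-39751) = (-791*(1 - 5*(-11)) + 7)/(-39751) = (-791*(1 + 55) + 7)*(-1/39751) = (-791*56 + 7)*(-1/39751) = (-113*392 + 7)*(-1/39751) = (-44296 + 7)*(-1/39751) = -44289*(-1/39751) = 44289/39751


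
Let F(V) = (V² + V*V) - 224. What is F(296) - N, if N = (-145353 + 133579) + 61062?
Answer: 125720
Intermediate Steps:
N = 49288 (N = -11774 + 61062 = 49288)
F(V) = -224 + 2*V² (F(V) = (V² + V²) - 224 = 2*V² - 224 = -224 + 2*V²)
F(296) - N = (-224 + 2*296²) - 1*49288 = (-224 + 2*87616) - 49288 = (-224 + 175232) - 49288 = 175008 - 49288 = 125720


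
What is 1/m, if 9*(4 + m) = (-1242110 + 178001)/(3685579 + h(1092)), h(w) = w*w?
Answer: -14634129/58891219 ≈ -0.24849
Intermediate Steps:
h(w) = w²
m = -58891219/14634129 (m = -4 + ((-1242110 + 178001)/(3685579 + 1092²))/9 = -4 + (-1064109/(3685579 + 1192464))/9 = -4 + (-1064109/4878043)/9 = -4 + (-1064109*1/4878043)/9 = -4 + (⅑)*(-1064109/4878043) = -4 - 354703/14634129 = -58891219/14634129 ≈ -4.0242)
1/m = 1/(-58891219/14634129) = -14634129/58891219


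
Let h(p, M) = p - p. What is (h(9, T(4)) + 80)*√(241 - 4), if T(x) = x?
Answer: 80*√237 ≈ 1231.6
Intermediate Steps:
h(p, M) = 0
(h(9, T(4)) + 80)*√(241 - 4) = (0 + 80)*√(241 - 4) = 80*√237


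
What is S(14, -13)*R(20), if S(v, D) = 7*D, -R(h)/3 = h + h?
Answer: 10920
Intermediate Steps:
R(h) = -6*h (R(h) = -3*(h + h) = -6*h)
S(14, -13)*R(20) = (7*(-13))*(-6*20) = -91*(-120) = 10920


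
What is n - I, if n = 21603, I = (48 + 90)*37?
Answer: 16497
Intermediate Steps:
I = 5106 (I = 138*37 = 5106)
n - I = 21603 - 1*5106 = 21603 - 5106 = 16497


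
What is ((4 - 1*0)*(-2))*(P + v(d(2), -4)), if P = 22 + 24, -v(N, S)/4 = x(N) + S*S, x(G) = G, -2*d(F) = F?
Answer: 112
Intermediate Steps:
d(F) = -F/2
v(N, S) = -4*N - 4*S**2 (v(N, S) = -4*(N + S*S) = -4*(N + S**2) = -4*N - 4*S**2)
P = 46
((4 - 1*0)*(-2))*(P + v(d(2), -4)) = ((4 - 1*0)*(-2))*(46 + (-(-2)*2 - 4*(-4)**2)) = ((4 + 0)*(-2))*(46 + (-4*(-1) - 4*16)) = (4*(-2))*(46 + (4 - 64)) = -8*(46 - 60) = -8*(-14) = 112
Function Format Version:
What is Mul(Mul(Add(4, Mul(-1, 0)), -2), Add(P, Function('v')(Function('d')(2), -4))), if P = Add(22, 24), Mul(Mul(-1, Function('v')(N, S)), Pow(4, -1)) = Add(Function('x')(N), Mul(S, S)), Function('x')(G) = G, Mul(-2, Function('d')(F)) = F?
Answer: 112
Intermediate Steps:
Function('d')(F) = Mul(Rational(-1, 2), F)
Function('v')(N, S) = Add(Mul(-4, N), Mul(-4, Pow(S, 2))) (Function('v')(N, S) = Mul(-4, Add(N, Mul(S, S))) = Mul(-4, Add(N, Pow(S, 2))) = Add(Mul(-4, N), Mul(-4, Pow(S, 2))))
P = 46
Mul(Mul(Add(4, Mul(-1, 0)), -2), Add(P, Function('v')(Function('d')(2), -4))) = Mul(Mul(Add(4, Mul(-1, 0)), -2), Add(46, Add(Mul(-4, Mul(Rational(-1, 2), 2)), Mul(-4, Pow(-4, 2))))) = Mul(Mul(Add(4, 0), -2), Add(46, Add(Mul(-4, -1), Mul(-4, 16)))) = Mul(Mul(4, -2), Add(46, Add(4, -64))) = Mul(-8, Add(46, -60)) = Mul(-8, -14) = 112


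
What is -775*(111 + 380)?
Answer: -380525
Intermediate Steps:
-775*(111 + 380) = -775*491 = -380525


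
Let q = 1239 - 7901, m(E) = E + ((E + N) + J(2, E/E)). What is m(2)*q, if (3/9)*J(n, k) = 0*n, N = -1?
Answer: -19986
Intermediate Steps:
J(n, k) = 0 (J(n, k) = 3*(0*n) = 3*0 = 0)
m(E) = -1 + 2*E (m(E) = E + ((E - 1) + 0) = E + ((-1 + E) + 0) = E + (-1 + E) = -1 + 2*E)
q = -6662
m(2)*q = (-1 + 2*2)*(-6662) = (-1 + 4)*(-6662) = 3*(-6662) = -19986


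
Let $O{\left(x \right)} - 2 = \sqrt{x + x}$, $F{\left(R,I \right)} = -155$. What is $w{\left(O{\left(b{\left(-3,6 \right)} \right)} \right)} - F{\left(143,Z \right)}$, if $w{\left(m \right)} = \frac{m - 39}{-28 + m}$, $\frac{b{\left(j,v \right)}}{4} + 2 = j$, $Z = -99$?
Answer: $\frac{55991}{358} + \frac{11 i \sqrt{10}}{358} \approx 156.4 + 0.097165 i$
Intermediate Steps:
$b{\left(j,v \right)} = -8 + 4 j$
$O{\left(x \right)} = 2 + \sqrt{2} \sqrt{x}$ ($O{\left(x \right)} = 2 + \sqrt{x + x} = 2 + \sqrt{2 x} = 2 + \sqrt{2} \sqrt{x}$)
$w{\left(m \right)} = \frac{-39 + m}{-28 + m}$
$w{\left(O{\left(b{\left(-3,6 \right)} \right)} \right)} - F{\left(143,Z \right)} = \frac{-39 + \left(2 + \sqrt{2} \sqrt{-8 + 4 \left(-3\right)}\right)}{-28 + \left(2 + \sqrt{2} \sqrt{-8 + 4 \left(-3\right)}\right)} - -155 = \frac{-39 + \left(2 + \sqrt{2} \sqrt{-8 - 12}\right)}{-28 + \left(2 + \sqrt{2} \sqrt{-8 - 12}\right)} + 155 = \frac{-39 + \left(2 + \sqrt{2} \sqrt{-20}\right)}{-28 + \left(2 + \sqrt{2} \sqrt{-20}\right)} + 155 = \frac{-39 + \left(2 + \sqrt{2} \cdot 2 i \sqrt{5}\right)}{-28 + \left(2 + \sqrt{2} \cdot 2 i \sqrt{5}\right)} + 155 = \frac{-39 + \left(2 + 2 i \sqrt{10}\right)}{-28 + \left(2 + 2 i \sqrt{10}\right)} + 155 = \frac{-37 + 2 i \sqrt{10}}{-26 + 2 i \sqrt{10}} + 155 = 155 + \frac{-37 + 2 i \sqrt{10}}{-26 + 2 i \sqrt{10}}$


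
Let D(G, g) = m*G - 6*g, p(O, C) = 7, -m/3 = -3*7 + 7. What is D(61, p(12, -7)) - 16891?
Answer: -14371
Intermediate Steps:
m = 42 (m = -3*(-3*7 + 7) = -3*(-21 + 7) = -3*(-14) = 42)
D(G, g) = -6*g + 42*G (D(G, g) = 42*G - 6*g = -6*g + 42*G)
D(61, p(12, -7)) - 16891 = (-6*7 + 42*61) - 16891 = (-42 + 2562) - 16891 = 2520 - 16891 = -14371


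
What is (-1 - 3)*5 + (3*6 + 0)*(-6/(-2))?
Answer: 34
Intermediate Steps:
(-1 - 3)*5 + (3*6 + 0)*(-6/(-2)) = -4*5 + (18 + 0)*(-6*(-½)) = -20 + 18*3 = -20 + 54 = 34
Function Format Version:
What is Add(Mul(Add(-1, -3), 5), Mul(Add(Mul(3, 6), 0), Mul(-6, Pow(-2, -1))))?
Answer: 34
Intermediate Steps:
Add(Mul(Add(-1, -3), 5), Mul(Add(Mul(3, 6), 0), Mul(-6, Pow(-2, -1)))) = Add(Mul(-4, 5), Mul(Add(18, 0), Mul(-6, Rational(-1, 2)))) = Add(-20, Mul(18, 3)) = Add(-20, 54) = 34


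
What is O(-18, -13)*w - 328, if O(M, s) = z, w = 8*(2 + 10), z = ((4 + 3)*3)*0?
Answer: -328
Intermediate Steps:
z = 0 (z = (7*3)*0 = 21*0 = 0)
w = 96 (w = 8*12 = 96)
O(M, s) = 0
O(-18, -13)*w - 328 = 0*96 - 328 = 0 - 328 = -328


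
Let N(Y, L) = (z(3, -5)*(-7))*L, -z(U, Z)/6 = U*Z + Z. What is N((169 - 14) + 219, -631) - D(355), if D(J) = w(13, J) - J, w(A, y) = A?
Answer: 530382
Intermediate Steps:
z(U, Z) = -6*Z - 6*U*Z (z(U, Z) = -6*(U*Z + Z) = -6*(Z + U*Z) = -6*Z - 6*U*Z)
N(Y, L) = -840*L (N(Y, L) = (-6*(-5)*(1 + 3)*(-7))*L = (-6*(-5)*4*(-7))*L = (120*(-7))*L = -840*L)
D(J) = 13 - J
N((169 - 14) + 219, -631) - D(355) = -840*(-631) - (13 - 1*355) = 530040 - (13 - 355) = 530040 - 1*(-342) = 530040 + 342 = 530382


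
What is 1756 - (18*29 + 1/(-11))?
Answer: 13575/11 ≈ 1234.1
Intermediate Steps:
1756 - (18*29 + 1/(-11)) = 1756 - (522 - 1/11) = 1756 - 1*5741/11 = 1756 - 5741/11 = 13575/11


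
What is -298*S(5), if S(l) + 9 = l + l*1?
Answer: -298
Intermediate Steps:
S(l) = -9 + 2*l (S(l) = -9 + (l + l*1) = -9 + (l + l) = -9 + 2*l)
-298*S(5) = -298*(-9 + 2*5) = -298*(-9 + 10) = -298*1 = -298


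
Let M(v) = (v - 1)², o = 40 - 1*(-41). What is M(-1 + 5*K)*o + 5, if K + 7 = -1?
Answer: 142889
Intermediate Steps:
K = -8 (K = -7 - 1 = -8)
o = 81 (o = 40 + 41 = 81)
M(v) = (-1 + v)²
M(-1 + 5*K)*o + 5 = (-1 + (-1 + 5*(-8)))²*81 + 5 = (-1 + (-1 - 40))²*81 + 5 = (-1 - 41)²*81 + 5 = (-42)²*81 + 5 = 1764*81 + 5 = 142884 + 5 = 142889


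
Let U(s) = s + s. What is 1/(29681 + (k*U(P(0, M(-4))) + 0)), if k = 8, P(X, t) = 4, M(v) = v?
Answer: 1/29745 ≈ 3.3619e-5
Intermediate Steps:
U(s) = 2*s
1/(29681 + (k*U(P(0, M(-4))) + 0)) = 1/(29681 + (8*(2*4) + 0)) = 1/(29681 + (8*8 + 0)) = 1/(29681 + (64 + 0)) = 1/(29681 + 64) = 1/29745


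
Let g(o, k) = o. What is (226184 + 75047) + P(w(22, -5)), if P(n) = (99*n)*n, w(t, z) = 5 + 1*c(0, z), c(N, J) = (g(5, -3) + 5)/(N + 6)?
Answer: 305631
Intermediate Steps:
c(N, J) = 10/(6 + N) (c(N, J) = (5 + 5)/(N + 6) = 10/(6 + N))
w(t, z) = 20/3 (w(t, z) = 5 + 1*(10/(6 + 0)) = 5 + 1*(10/6) = 5 + 1*(10*(⅙)) = 5 + 1*(5/3) = 5 + 5/3 = 20/3)
P(n) = 99*n²
(226184 + 75047) + P(w(22, -5)) = (226184 + 75047) + 99*(20/3)² = 301231 + 99*(400/9) = 301231 + 4400 = 305631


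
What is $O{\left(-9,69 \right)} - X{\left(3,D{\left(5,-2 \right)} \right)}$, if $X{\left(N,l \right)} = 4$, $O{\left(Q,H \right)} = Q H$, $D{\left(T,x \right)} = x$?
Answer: $-625$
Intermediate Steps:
$O{\left(Q,H \right)} = H Q$
$O{\left(-9,69 \right)} - X{\left(3,D{\left(5,-2 \right)} \right)} = 69 \left(-9\right) - 4 = -621 - 4 = -625$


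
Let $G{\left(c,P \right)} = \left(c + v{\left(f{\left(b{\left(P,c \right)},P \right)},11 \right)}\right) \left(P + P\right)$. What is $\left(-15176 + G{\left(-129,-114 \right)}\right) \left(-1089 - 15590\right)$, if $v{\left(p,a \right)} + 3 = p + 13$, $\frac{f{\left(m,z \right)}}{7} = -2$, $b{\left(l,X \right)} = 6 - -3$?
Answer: $-252653492$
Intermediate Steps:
$b{\left(l,X \right)} = 9$ ($b{\left(l,X \right)} = 6 + 3 = 9$)
$f{\left(m,z \right)} = -14$ ($f{\left(m,z \right)} = 7 \left(-2\right) = -14$)
$v{\left(p,a \right)} = 10 + p$ ($v{\left(p,a \right)} = -3 + \left(p + 13\right) = -3 + \left(13 + p\right) = 10 + p$)
$G{\left(c,P \right)} = 2 P \left(-4 + c\right)$ ($G{\left(c,P \right)} = \left(c + \left(10 - 14\right)\right) \left(P + P\right) = \left(c - 4\right) 2 P = \left(-4 + c\right) 2 P = 2 P \left(-4 + c\right)$)
$\left(-15176 + G{\left(-129,-114 \right)}\right) \left(-1089 - 15590\right) = \left(-15176 + 2 \left(-114\right) \left(-4 - 129\right)\right) \left(-1089 - 15590\right) = \left(-15176 + 2 \left(-114\right) \left(-133\right)\right) \left(-16679\right) = \left(-15176 + 30324\right) \left(-16679\right) = 15148 \left(-16679\right) = -252653492$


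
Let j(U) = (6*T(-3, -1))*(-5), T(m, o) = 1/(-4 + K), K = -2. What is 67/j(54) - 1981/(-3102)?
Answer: 217739/15510 ≈ 14.039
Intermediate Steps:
T(m, o) = -⅙ (T(m, o) = 1/(-4 - 2) = 1/(-6) = -⅙)
j(U) = 5 (j(U) = (6*(-⅙))*(-5) = -1*(-5) = 5)
67/j(54) - 1981/(-3102) = 67/5 - 1981/(-3102) = 67*(⅕) - 1981*(-1/3102) = 67/5 + 1981/3102 = 217739/15510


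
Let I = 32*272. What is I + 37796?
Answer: 46500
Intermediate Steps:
I = 8704
I + 37796 = 8704 + 37796 = 46500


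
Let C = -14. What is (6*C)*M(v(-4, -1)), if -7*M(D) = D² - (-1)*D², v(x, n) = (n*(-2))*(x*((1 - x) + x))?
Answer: 1536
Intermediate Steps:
v(x, n) = -2*n*x (v(x, n) = (-2*n)*(x*1) = (-2*n)*x = -2*n*x)
M(D) = -2*D²/7 (M(D) = -(D² - (-1)*D²)/7 = -(D² + D²)/7 = -2*D²/7)
(6*C)*M(v(-4, -1)) = (6*(-14))*(-2*(-2*(-1)*(-4))²/7) = -(-24)*(-8)² = -(-24)*64 = -84*(-128/7) = 1536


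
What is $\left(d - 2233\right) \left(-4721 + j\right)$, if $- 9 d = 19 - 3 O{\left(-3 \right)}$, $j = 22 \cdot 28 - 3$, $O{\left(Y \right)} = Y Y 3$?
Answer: $\frac{82303780}{9} \approx 9.1449 \cdot 10^{6}$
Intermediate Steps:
$O{\left(Y \right)} = 3 Y^{2}$ ($O{\left(Y \right)} = Y^{2} \cdot 3 = 3 Y^{2}$)
$j = 613$ ($j = 616 - 3 = 613$)
$d = \frac{62}{9}$ ($d = - \frac{19 - 3 \cdot 3 \left(-3\right)^{2}}{9} = - \frac{19 - 3 \cdot 3 \cdot 9}{9} = - \frac{19 - 81}{9} = \left(- \frac{1}{9}\right) \left(-62\right) = \frac{62}{9} \approx 6.8889$)
$\left(d - 2233\right) \left(-4721 + j\right) = \left(\frac{62}{9} - 2233\right) \left(-4721 + 613\right) = \left(- \frac{20035}{9}\right) \left(-4108\right) = \frac{82303780}{9}$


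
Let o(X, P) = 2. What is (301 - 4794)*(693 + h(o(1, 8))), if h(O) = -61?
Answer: -2839576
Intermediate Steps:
(301 - 4794)*(693 + h(o(1, 8))) = (301 - 4794)*(693 - 61) = -4493*632 = -2839576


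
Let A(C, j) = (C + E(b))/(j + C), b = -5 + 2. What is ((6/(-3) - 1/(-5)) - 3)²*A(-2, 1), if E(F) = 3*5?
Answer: -7488/25 ≈ -299.52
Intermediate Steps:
b = -3
E(F) = 15
A(C, j) = (15 + C)/(C + j) (A(C, j) = (C + 15)/(j + C) = (15 + C)/(C + j))
((6/(-3) - 1/(-5)) - 3)²*A(-2, 1) = ((6/(-3) - 1/(-5)) - 3)²*((15 - 2)/(-2 + 1)) = ((6*(-⅓) - 1*(-⅕)) - 3)²*(13/(-1)) = ((-2 + ⅕) - 3)²*(-1*13) = (-9/5 - 3)²*(-13) = (-24/5)²*(-13) = (576/25)*(-13) = -7488/25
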